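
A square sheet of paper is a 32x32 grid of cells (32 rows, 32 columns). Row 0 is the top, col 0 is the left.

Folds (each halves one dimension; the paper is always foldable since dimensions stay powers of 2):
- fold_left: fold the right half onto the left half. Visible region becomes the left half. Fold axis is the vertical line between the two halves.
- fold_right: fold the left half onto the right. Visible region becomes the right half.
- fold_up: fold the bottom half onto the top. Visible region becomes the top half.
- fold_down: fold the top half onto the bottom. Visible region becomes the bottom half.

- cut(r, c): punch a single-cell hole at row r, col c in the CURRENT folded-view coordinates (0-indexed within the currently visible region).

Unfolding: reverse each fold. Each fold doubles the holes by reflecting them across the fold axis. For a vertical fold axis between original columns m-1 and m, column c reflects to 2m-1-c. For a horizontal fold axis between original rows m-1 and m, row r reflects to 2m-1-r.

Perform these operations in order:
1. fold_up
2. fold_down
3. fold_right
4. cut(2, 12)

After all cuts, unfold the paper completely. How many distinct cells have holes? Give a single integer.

Answer: 8

Derivation:
Op 1 fold_up: fold axis h@16; visible region now rows[0,16) x cols[0,32) = 16x32
Op 2 fold_down: fold axis h@8; visible region now rows[8,16) x cols[0,32) = 8x32
Op 3 fold_right: fold axis v@16; visible region now rows[8,16) x cols[16,32) = 8x16
Op 4 cut(2, 12): punch at orig (10,28); cuts so far [(10, 28)]; region rows[8,16) x cols[16,32) = 8x16
Unfold 1 (reflect across v@16): 2 holes -> [(10, 3), (10, 28)]
Unfold 2 (reflect across h@8): 4 holes -> [(5, 3), (5, 28), (10, 3), (10, 28)]
Unfold 3 (reflect across h@16): 8 holes -> [(5, 3), (5, 28), (10, 3), (10, 28), (21, 3), (21, 28), (26, 3), (26, 28)]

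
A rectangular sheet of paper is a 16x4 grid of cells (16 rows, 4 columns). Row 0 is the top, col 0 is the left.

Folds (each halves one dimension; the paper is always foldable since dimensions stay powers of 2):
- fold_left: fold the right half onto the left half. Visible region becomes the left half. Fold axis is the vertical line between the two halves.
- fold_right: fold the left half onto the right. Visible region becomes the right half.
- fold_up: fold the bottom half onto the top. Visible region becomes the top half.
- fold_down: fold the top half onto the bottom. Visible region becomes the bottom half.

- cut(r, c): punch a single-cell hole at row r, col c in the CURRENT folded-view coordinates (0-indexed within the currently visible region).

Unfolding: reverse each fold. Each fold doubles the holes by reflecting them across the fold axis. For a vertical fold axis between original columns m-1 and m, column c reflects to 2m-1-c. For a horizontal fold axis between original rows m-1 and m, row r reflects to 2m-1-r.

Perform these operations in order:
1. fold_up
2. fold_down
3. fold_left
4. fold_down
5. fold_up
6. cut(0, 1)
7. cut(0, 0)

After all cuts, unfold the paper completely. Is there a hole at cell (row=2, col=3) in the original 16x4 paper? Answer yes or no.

Op 1 fold_up: fold axis h@8; visible region now rows[0,8) x cols[0,4) = 8x4
Op 2 fold_down: fold axis h@4; visible region now rows[4,8) x cols[0,4) = 4x4
Op 3 fold_left: fold axis v@2; visible region now rows[4,8) x cols[0,2) = 4x2
Op 4 fold_down: fold axis h@6; visible region now rows[6,8) x cols[0,2) = 2x2
Op 5 fold_up: fold axis h@7; visible region now rows[6,7) x cols[0,2) = 1x2
Op 6 cut(0, 1): punch at orig (6,1); cuts so far [(6, 1)]; region rows[6,7) x cols[0,2) = 1x2
Op 7 cut(0, 0): punch at orig (6,0); cuts so far [(6, 0), (6, 1)]; region rows[6,7) x cols[0,2) = 1x2
Unfold 1 (reflect across h@7): 4 holes -> [(6, 0), (6, 1), (7, 0), (7, 1)]
Unfold 2 (reflect across h@6): 8 holes -> [(4, 0), (4, 1), (5, 0), (5, 1), (6, 0), (6, 1), (7, 0), (7, 1)]
Unfold 3 (reflect across v@2): 16 holes -> [(4, 0), (4, 1), (4, 2), (4, 3), (5, 0), (5, 1), (5, 2), (5, 3), (6, 0), (6, 1), (6, 2), (6, 3), (7, 0), (7, 1), (7, 2), (7, 3)]
Unfold 4 (reflect across h@4): 32 holes -> [(0, 0), (0, 1), (0, 2), (0, 3), (1, 0), (1, 1), (1, 2), (1, 3), (2, 0), (2, 1), (2, 2), (2, 3), (3, 0), (3, 1), (3, 2), (3, 3), (4, 0), (4, 1), (4, 2), (4, 3), (5, 0), (5, 1), (5, 2), (5, 3), (6, 0), (6, 1), (6, 2), (6, 3), (7, 0), (7, 1), (7, 2), (7, 3)]
Unfold 5 (reflect across h@8): 64 holes -> [(0, 0), (0, 1), (0, 2), (0, 3), (1, 0), (1, 1), (1, 2), (1, 3), (2, 0), (2, 1), (2, 2), (2, 3), (3, 0), (3, 1), (3, 2), (3, 3), (4, 0), (4, 1), (4, 2), (4, 3), (5, 0), (5, 1), (5, 2), (5, 3), (6, 0), (6, 1), (6, 2), (6, 3), (7, 0), (7, 1), (7, 2), (7, 3), (8, 0), (8, 1), (8, 2), (8, 3), (9, 0), (9, 1), (9, 2), (9, 3), (10, 0), (10, 1), (10, 2), (10, 3), (11, 0), (11, 1), (11, 2), (11, 3), (12, 0), (12, 1), (12, 2), (12, 3), (13, 0), (13, 1), (13, 2), (13, 3), (14, 0), (14, 1), (14, 2), (14, 3), (15, 0), (15, 1), (15, 2), (15, 3)]
Holes: [(0, 0), (0, 1), (0, 2), (0, 3), (1, 0), (1, 1), (1, 2), (1, 3), (2, 0), (2, 1), (2, 2), (2, 3), (3, 0), (3, 1), (3, 2), (3, 3), (4, 0), (4, 1), (4, 2), (4, 3), (5, 0), (5, 1), (5, 2), (5, 3), (6, 0), (6, 1), (6, 2), (6, 3), (7, 0), (7, 1), (7, 2), (7, 3), (8, 0), (8, 1), (8, 2), (8, 3), (9, 0), (9, 1), (9, 2), (9, 3), (10, 0), (10, 1), (10, 2), (10, 3), (11, 0), (11, 1), (11, 2), (11, 3), (12, 0), (12, 1), (12, 2), (12, 3), (13, 0), (13, 1), (13, 2), (13, 3), (14, 0), (14, 1), (14, 2), (14, 3), (15, 0), (15, 1), (15, 2), (15, 3)]

Answer: yes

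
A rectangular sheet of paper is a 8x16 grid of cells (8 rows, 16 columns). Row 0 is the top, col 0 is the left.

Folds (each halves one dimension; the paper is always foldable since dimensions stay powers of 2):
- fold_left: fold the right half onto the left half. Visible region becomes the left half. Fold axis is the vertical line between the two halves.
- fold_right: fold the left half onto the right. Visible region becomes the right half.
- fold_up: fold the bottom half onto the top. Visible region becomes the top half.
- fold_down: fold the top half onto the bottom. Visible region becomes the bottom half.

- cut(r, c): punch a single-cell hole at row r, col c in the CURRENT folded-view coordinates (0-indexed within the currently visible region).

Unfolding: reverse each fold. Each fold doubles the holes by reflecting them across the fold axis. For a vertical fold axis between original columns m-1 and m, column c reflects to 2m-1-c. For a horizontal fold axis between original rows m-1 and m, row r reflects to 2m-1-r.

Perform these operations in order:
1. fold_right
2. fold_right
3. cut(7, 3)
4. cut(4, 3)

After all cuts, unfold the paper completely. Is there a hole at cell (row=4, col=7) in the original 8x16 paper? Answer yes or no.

Answer: yes

Derivation:
Op 1 fold_right: fold axis v@8; visible region now rows[0,8) x cols[8,16) = 8x8
Op 2 fold_right: fold axis v@12; visible region now rows[0,8) x cols[12,16) = 8x4
Op 3 cut(7, 3): punch at orig (7,15); cuts so far [(7, 15)]; region rows[0,8) x cols[12,16) = 8x4
Op 4 cut(4, 3): punch at orig (4,15); cuts so far [(4, 15), (7, 15)]; region rows[0,8) x cols[12,16) = 8x4
Unfold 1 (reflect across v@12): 4 holes -> [(4, 8), (4, 15), (7, 8), (7, 15)]
Unfold 2 (reflect across v@8): 8 holes -> [(4, 0), (4, 7), (4, 8), (4, 15), (7, 0), (7, 7), (7, 8), (7, 15)]
Holes: [(4, 0), (4, 7), (4, 8), (4, 15), (7, 0), (7, 7), (7, 8), (7, 15)]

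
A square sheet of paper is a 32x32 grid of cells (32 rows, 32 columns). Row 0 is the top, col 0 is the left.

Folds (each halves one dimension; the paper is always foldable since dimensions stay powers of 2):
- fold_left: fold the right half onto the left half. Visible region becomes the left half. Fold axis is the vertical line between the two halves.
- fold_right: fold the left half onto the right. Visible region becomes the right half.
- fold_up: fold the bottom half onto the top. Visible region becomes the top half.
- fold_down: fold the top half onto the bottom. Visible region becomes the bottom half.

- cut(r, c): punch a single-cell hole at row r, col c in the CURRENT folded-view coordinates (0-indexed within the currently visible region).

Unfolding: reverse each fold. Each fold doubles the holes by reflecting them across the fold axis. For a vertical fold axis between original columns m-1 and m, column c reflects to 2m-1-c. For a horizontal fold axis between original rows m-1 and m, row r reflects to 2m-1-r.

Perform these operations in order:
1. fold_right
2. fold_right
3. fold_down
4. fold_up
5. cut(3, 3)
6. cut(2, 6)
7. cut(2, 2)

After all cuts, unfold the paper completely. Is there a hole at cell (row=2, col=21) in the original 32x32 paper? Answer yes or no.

Answer: yes

Derivation:
Op 1 fold_right: fold axis v@16; visible region now rows[0,32) x cols[16,32) = 32x16
Op 2 fold_right: fold axis v@24; visible region now rows[0,32) x cols[24,32) = 32x8
Op 3 fold_down: fold axis h@16; visible region now rows[16,32) x cols[24,32) = 16x8
Op 4 fold_up: fold axis h@24; visible region now rows[16,24) x cols[24,32) = 8x8
Op 5 cut(3, 3): punch at orig (19,27); cuts so far [(19, 27)]; region rows[16,24) x cols[24,32) = 8x8
Op 6 cut(2, 6): punch at orig (18,30); cuts so far [(18, 30), (19, 27)]; region rows[16,24) x cols[24,32) = 8x8
Op 7 cut(2, 2): punch at orig (18,26); cuts so far [(18, 26), (18, 30), (19, 27)]; region rows[16,24) x cols[24,32) = 8x8
Unfold 1 (reflect across h@24): 6 holes -> [(18, 26), (18, 30), (19, 27), (28, 27), (29, 26), (29, 30)]
Unfold 2 (reflect across h@16): 12 holes -> [(2, 26), (2, 30), (3, 27), (12, 27), (13, 26), (13, 30), (18, 26), (18, 30), (19, 27), (28, 27), (29, 26), (29, 30)]
Unfold 3 (reflect across v@24): 24 holes -> [(2, 17), (2, 21), (2, 26), (2, 30), (3, 20), (3, 27), (12, 20), (12, 27), (13, 17), (13, 21), (13, 26), (13, 30), (18, 17), (18, 21), (18, 26), (18, 30), (19, 20), (19, 27), (28, 20), (28, 27), (29, 17), (29, 21), (29, 26), (29, 30)]
Unfold 4 (reflect across v@16): 48 holes -> [(2, 1), (2, 5), (2, 10), (2, 14), (2, 17), (2, 21), (2, 26), (2, 30), (3, 4), (3, 11), (3, 20), (3, 27), (12, 4), (12, 11), (12, 20), (12, 27), (13, 1), (13, 5), (13, 10), (13, 14), (13, 17), (13, 21), (13, 26), (13, 30), (18, 1), (18, 5), (18, 10), (18, 14), (18, 17), (18, 21), (18, 26), (18, 30), (19, 4), (19, 11), (19, 20), (19, 27), (28, 4), (28, 11), (28, 20), (28, 27), (29, 1), (29, 5), (29, 10), (29, 14), (29, 17), (29, 21), (29, 26), (29, 30)]
Holes: [(2, 1), (2, 5), (2, 10), (2, 14), (2, 17), (2, 21), (2, 26), (2, 30), (3, 4), (3, 11), (3, 20), (3, 27), (12, 4), (12, 11), (12, 20), (12, 27), (13, 1), (13, 5), (13, 10), (13, 14), (13, 17), (13, 21), (13, 26), (13, 30), (18, 1), (18, 5), (18, 10), (18, 14), (18, 17), (18, 21), (18, 26), (18, 30), (19, 4), (19, 11), (19, 20), (19, 27), (28, 4), (28, 11), (28, 20), (28, 27), (29, 1), (29, 5), (29, 10), (29, 14), (29, 17), (29, 21), (29, 26), (29, 30)]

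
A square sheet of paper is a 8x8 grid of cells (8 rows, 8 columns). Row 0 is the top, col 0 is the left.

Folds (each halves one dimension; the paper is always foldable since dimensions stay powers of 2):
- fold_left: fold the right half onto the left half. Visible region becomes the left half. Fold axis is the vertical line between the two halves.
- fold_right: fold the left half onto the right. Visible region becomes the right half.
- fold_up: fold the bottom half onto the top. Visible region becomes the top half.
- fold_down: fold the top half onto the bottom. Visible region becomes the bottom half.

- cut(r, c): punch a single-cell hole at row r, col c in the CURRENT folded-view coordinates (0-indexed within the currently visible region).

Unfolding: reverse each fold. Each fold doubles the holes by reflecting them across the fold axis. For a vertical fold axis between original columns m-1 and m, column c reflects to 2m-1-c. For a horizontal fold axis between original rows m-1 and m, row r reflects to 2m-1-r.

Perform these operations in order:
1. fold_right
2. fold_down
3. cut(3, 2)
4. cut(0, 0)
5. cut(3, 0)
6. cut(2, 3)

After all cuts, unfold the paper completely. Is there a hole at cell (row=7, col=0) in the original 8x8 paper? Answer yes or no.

Op 1 fold_right: fold axis v@4; visible region now rows[0,8) x cols[4,8) = 8x4
Op 2 fold_down: fold axis h@4; visible region now rows[4,8) x cols[4,8) = 4x4
Op 3 cut(3, 2): punch at orig (7,6); cuts so far [(7, 6)]; region rows[4,8) x cols[4,8) = 4x4
Op 4 cut(0, 0): punch at orig (4,4); cuts so far [(4, 4), (7, 6)]; region rows[4,8) x cols[4,8) = 4x4
Op 5 cut(3, 0): punch at orig (7,4); cuts so far [(4, 4), (7, 4), (7, 6)]; region rows[4,8) x cols[4,8) = 4x4
Op 6 cut(2, 3): punch at orig (6,7); cuts so far [(4, 4), (6, 7), (7, 4), (7, 6)]; region rows[4,8) x cols[4,8) = 4x4
Unfold 1 (reflect across h@4): 8 holes -> [(0, 4), (0, 6), (1, 7), (3, 4), (4, 4), (6, 7), (7, 4), (7, 6)]
Unfold 2 (reflect across v@4): 16 holes -> [(0, 1), (0, 3), (0, 4), (0, 6), (1, 0), (1, 7), (3, 3), (3, 4), (4, 3), (4, 4), (6, 0), (6, 7), (7, 1), (7, 3), (7, 4), (7, 6)]
Holes: [(0, 1), (0, 3), (0, 4), (0, 6), (1, 0), (1, 7), (3, 3), (3, 4), (4, 3), (4, 4), (6, 0), (6, 7), (7, 1), (7, 3), (7, 4), (7, 6)]

Answer: no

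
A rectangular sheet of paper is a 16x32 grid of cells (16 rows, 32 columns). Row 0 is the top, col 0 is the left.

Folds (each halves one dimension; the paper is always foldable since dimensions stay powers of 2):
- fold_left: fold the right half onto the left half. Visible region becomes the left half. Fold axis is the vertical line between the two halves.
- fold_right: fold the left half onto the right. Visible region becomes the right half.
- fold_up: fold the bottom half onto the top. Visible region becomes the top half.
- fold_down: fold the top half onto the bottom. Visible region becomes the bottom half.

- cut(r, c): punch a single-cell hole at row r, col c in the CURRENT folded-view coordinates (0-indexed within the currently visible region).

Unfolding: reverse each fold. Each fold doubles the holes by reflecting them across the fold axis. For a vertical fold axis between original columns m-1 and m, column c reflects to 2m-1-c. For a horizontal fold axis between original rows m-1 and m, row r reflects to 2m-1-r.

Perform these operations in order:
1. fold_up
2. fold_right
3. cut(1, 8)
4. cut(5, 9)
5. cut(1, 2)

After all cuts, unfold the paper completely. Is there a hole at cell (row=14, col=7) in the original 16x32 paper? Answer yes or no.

Answer: yes

Derivation:
Op 1 fold_up: fold axis h@8; visible region now rows[0,8) x cols[0,32) = 8x32
Op 2 fold_right: fold axis v@16; visible region now rows[0,8) x cols[16,32) = 8x16
Op 3 cut(1, 8): punch at orig (1,24); cuts so far [(1, 24)]; region rows[0,8) x cols[16,32) = 8x16
Op 4 cut(5, 9): punch at orig (5,25); cuts so far [(1, 24), (5, 25)]; region rows[0,8) x cols[16,32) = 8x16
Op 5 cut(1, 2): punch at orig (1,18); cuts so far [(1, 18), (1, 24), (5, 25)]; region rows[0,8) x cols[16,32) = 8x16
Unfold 1 (reflect across v@16): 6 holes -> [(1, 7), (1, 13), (1, 18), (1, 24), (5, 6), (5, 25)]
Unfold 2 (reflect across h@8): 12 holes -> [(1, 7), (1, 13), (1, 18), (1, 24), (5, 6), (5, 25), (10, 6), (10, 25), (14, 7), (14, 13), (14, 18), (14, 24)]
Holes: [(1, 7), (1, 13), (1, 18), (1, 24), (5, 6), (5, 25), (10, 6), (10, 25), (14, 7), (14, 13), (14, 18), (14, 24)]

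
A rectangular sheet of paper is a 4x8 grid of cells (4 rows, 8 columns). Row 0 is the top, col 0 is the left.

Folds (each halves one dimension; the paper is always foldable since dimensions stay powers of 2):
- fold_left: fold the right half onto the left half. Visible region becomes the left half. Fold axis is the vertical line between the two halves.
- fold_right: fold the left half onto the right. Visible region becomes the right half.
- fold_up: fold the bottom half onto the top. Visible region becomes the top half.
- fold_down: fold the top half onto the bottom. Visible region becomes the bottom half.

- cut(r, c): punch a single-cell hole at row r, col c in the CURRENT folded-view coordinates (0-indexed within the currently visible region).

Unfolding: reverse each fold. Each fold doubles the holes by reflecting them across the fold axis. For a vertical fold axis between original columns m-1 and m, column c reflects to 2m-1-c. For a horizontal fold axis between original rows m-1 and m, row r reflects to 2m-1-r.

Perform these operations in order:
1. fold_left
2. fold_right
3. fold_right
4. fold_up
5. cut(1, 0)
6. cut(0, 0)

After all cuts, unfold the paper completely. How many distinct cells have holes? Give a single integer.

Answer: 32

Derivation:
Op 1 fold_left: fold axis v@4; visible region now rows[0,4) x cols[0,4) = 4x4
Op 2 fold_right: fold axis v@2; visible region now rows[0,4) x cols[2,4) = 4x2
Op 3 fold_right: fold axis v@3; visible region now rows[0,4) x cols[3,4) = 4x1
Op 4 fold_up: fold axis h@2; visible region now rows[0,2) x cols[3,4) = 2x1
Op 5 cut(1, 0): punch at orig (1,3); cuts so far [(1, 3)]; region rows[0,2) x cols[3,4) = 2x1
Op 6 cut(0, 0): punch at orig (0,3); cuts so far [(0, 3), (1, 3)]; region rows[0,2) x cols[3,4) = 2x1
Unfold 1 (reflect across h@2): 4 holes -> [(0, 3), (1, 3), (2, 3), (3, 3)]
Unfold 2 (reflect across v@3): 8 holes -> [(0, 2), (0, 3), (1, 2), (1, 3), (2, 2), (2, 3), (3, 2), (3, 3)]
Unfold 3 (reflect across v@2): 16 holes -> [(0, 0), (0, 1), (0, 2), (0, 3), (1, 0), (1, 1), (1, 2), (1, 3), (2, 0), (2, 1), (2, 2), (2, 3), (3, 0), (3, 1), (3, 2), (3, 3)]
Unfold 4 (reflect across v@4): 32 holes -> [(0, 0), (0, 1), (0, 2), (0, 3), (0, 4), (0, 5), (0, 6), (0, 7), (1, 0), (1, 1), (1, 2), (1, 3), (1, 4), (1, 5), (1, 6), (1, 7), (2, 0), (2, 1), (2, 2), (2, 3), (2, 4), (2, 5), (2, 6), (2, 7), (3, 0), (3, 1), (3, 2), (3, 3), (3, 4), (3, 5), (3, 6), (3, 7)]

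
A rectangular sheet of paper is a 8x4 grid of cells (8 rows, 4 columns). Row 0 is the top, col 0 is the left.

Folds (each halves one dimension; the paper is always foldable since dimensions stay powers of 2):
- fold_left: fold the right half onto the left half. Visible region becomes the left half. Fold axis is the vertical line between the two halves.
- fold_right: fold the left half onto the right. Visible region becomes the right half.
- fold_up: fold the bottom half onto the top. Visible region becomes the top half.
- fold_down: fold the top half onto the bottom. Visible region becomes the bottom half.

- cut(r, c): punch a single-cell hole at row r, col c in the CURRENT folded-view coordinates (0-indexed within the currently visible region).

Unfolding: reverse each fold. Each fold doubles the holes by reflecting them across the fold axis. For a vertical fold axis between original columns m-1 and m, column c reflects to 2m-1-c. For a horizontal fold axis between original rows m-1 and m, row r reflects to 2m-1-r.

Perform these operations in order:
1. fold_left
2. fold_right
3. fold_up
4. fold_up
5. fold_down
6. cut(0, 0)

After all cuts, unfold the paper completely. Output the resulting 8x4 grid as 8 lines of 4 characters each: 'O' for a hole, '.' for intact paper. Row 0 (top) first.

Answer: OOOO
OOOO
OOOO
OOOO
OOOO
OOOO
OOOO
OOOO

Derivation:
Op 1 fold_left: fold axis v@2; visible region now rows[0,8) x cols[0,2) = 8x2
Op 2 fold_right: fold axis v@1; visible region now rows[0,8) x cols[1,2) = 8x1
Op 3 fold_up: fold axis h@4; visible region now rows[0,4) x cols[1,2) = 4x1
Op 4 fold_up: fold axis h@2; visible region now rows[0,2) x cols[1,2) = 2x1
Op 5 fold_down: fold axis h@1; visible region now rows[1,2) x cols[1,2) = 1x1
Op 6 cut(0, 0): punch at orig (1,1); cuts so far [(1, 1)]; region rows[1,2) x cols[1,2) = 1x1
Unfold 1 (reflect across h@1): 2 holes -> [(0, 1), (1, 1)]
Unfold 2 (reflect across h@2): 4 holes -> [(0, 1), (1, 1), (2, 1), (3, 1)]
Unfold 3 (reflect across h@4): 8 holes -> [(0, 1), (1, 1), (2, 1), (3, 1), (4, 1), (5, 1), (6, 1), (7, 1)]
Unfold 4 (reflect across v@1): 16 holes -> [(0, 0), (0, 1), (1, 0), (1, 1), (2, 0), (2, 1), (3, 0), (3, 1), (4, 0), (4, 1), (5, 0), (5, 1), (6, 0), (6, 1), (7, 0), (7, 1)]
Unfold 5 (reflect across v@2): 32 holes -> [(0, 0), (0, 1), (0, 2), (0, 3), (1, 0), (1, 1), (1, 2), (1, 3), (2, 0), (2, 1), (2, 2), (2, 3), (3, 0), (3, 1), (3, 2), (3, 3), (4, 0), (4, 1), (4, 2), (4, 3), (5, 0), (5, 1), (5, 2), (5, 3), (6, 0), (6, 1), (6, 2), (6, 3), (7, 0), (7, 1), (7, 2), (7, 3)]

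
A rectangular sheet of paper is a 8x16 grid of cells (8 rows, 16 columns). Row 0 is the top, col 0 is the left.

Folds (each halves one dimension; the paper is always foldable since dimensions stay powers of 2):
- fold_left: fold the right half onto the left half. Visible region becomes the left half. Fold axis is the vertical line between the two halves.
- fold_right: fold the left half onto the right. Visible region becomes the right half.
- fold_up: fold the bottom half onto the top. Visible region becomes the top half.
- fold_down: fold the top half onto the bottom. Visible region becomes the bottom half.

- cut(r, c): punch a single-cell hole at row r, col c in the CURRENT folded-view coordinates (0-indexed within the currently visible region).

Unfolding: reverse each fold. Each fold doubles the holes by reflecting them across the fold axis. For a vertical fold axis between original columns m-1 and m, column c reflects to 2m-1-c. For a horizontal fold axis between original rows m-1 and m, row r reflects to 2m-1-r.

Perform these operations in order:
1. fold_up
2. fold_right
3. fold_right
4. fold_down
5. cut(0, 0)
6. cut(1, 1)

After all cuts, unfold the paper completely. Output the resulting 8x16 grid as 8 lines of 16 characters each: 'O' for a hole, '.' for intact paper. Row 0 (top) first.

Answer: ..O..O....O..O..
...OO......OO...
...OO......OO...
..O..O....O..O..
..O..O....O..O..
...OO......OO...
...OO......OO...
..O..O....O..O..

Derivation:
Op 1 fold_up: fold axis h@4; visible region now rows[0,4) x cols[0,16) = 4x16
Op 2 fold_right: fold axis v@8; visible region now rows[0,4) x cols[8,16) = 4x8
Op 3 fold_right: fold axis v@12; visible region now rows[0,4) x cols[12,16) = 4x4
Op 4 fold_down: fold axis h@2; visible region now rows[2,4) x cols[12,16) = 2x4
Op 5 cut(0, 0): punch at orig (2,12); cuts so far [(2, 12)]; region rows[2,4) x cols[12,16) = 2x4
Op 6 cut(1, 1): punch at orig (3,13); cuts so far [(2, 12), (3, 13)]; region rows[2,4) x cols[12,16) = 2x4
Unfold 1 (reflect across h@2): 4 holes -> [(0, 13), (1, 12), (2, 12), (3, 13)]
Unfold 2 (reflect across v@12): 8 holes -> [(0, 10), (0, 13), (1, 11), (1, 12), (2, 11), (2, 12), (3, 10), (3, 13)]
Unfold 3 (reflect across v@8): 16 holes -> [(0, 2), (0, 5), (0, 10), (0, 13), (1, 3), (1, 4), (1, 11), (1, 12), (2, 3), (2, 4), (2, 11), (2, 12), (3, 2), (3, 5), (3, 10), (3, 13)]
Unfold 4 (reflect across h@4): 32 holes -> [(0, 2), (0, 5), (0, 10), (0, 13), (1, 3), (1, 4), (1, 11), (1, 12), (2, 3), (2, 4), (2, 11), (2, 12), (3, 2), (3, 5), (3, 10), (3, 13), (4, 2), (4, 5), (4, 10), (4, 13), (5, 3), (5, 4), (5, 11), (5, 12), (6, 3), (6, 4), (6, 11), (6, 12), (7, 2), (7, 5), (7, 10), (7, 13)]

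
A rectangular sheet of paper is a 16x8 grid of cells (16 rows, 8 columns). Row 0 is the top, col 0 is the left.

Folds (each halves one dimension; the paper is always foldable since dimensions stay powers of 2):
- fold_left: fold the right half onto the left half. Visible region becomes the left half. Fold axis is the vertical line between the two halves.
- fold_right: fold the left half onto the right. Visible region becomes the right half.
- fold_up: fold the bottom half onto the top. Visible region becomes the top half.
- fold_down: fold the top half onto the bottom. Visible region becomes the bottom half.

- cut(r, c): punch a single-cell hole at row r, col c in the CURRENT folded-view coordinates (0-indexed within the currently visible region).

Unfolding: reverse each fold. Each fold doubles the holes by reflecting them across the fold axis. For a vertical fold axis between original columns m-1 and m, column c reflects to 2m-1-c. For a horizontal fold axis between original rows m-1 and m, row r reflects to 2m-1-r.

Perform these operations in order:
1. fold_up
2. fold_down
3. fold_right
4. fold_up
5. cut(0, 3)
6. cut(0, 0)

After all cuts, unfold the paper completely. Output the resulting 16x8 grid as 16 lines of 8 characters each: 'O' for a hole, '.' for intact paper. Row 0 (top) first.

Answer: O..OO..O
........
........
O..OO..O
O..OO..O
........
........
O..OO..O
O..OO..O
........
........
O..OO..O
O..OO..O
........
........
O..OO..O

Derivation:
Op 1 fold_up: fold axis h@8; visible region now rows[0,8) x cols[0,8) = 8x8
Op 2 fold_down: fold axis h@4; visible region now rows[4,8) x cols[0,8) = 4x8
Op 3 fold_right: fold axis v@4; visible region now rows[4,8) x cols[4,8) = 4x4
Op 4 fold_up: fold axis h@6; visible region now rows[4,6) x cols[4,8) = 2x4
Op 5 cut(0, 3): punch at orig (4,7); cuts so far [(4, 7)]; region rows[4,6) x cols[4,8) = 2x4
Op 6 cut(0, 0): punch at orig (4,4); cuts so far [(4, 4), (4, 7)]; region rows[4,6) x cols[4,8) = 2x4
Unfold 1 (reflect across h@6): 4 holes -> [(4, 4), (4, 7), (7, 4), (7, 7)]
Unfold 2 (reflect across v@4): 8 holes -> [(4, 0), (4, 3), (4, 4), (4, 7), (7, 0), (7, 3), (7, 4), (7, 7)]
Unfold 3 (reflect across h@4): 16 holes -> [(0, 0), (0, 3), (0, 4), (0, 7), (3, 0), (3, 3), (3, 4), (3, 7), (4, 0), (4, 3), (4, 4), (4, 7), (7, 0), (7, 3), (7, 4), (7, 7)]
Unfold 4 (reflect across h@8): 32 holes -> [(0, 0), (0, 3), (0, 4), (0, 7), (3, 0), (3, 3), (3, 4), (3, 7), (4, 0), (4, 3), (4, 4), (4, 7), (7, 0), (7, 3), (7, 4), (7, 7), (8, 0), (8, 3), (8, 4), (8, 7), (11, 0), (11, 3), (11, 4), (11, 7), (12, 0), (12, 3), (12, 4), (12, 7), (15, 0), (15, 3), (15, 4), (15, 7)]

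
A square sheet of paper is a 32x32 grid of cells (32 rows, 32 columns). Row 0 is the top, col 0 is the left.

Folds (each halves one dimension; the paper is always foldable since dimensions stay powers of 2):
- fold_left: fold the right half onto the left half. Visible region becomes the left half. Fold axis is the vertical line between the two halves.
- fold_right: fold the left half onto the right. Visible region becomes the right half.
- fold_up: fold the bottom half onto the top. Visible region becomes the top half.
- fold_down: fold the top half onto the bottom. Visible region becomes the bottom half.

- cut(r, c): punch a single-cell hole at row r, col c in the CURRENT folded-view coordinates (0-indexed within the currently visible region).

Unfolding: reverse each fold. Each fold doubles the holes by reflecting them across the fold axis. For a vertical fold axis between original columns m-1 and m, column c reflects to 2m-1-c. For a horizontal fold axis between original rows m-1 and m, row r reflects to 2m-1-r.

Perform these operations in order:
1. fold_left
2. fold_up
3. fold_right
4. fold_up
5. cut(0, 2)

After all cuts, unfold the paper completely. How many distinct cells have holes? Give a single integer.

Answer: 16

Derivation:
Op 1 fold_left: fold axis v@16; visible region now rows[0,32) x cols[0,16) = 32x16
Op 2 fold_up: fold axis h@16; visible region now rows[0,16) x cols[0,16) = 16x16
Op 3 fold_right: fold axis v@8; visible region now rows[0,16) x cols[8,16) = 16x8
Op 4 fold_up: fold axis h@8; visible region now rows[0,8) x cols[8,16) = 8x8
Op 5 cut(0, 2): punch at orig (0,10); cuts so far [(0, 10)]; region rows[0,8) x cols[8,16) = 8x8
Unfold 1 (reflect across h@8): 2 holes -> [(0, 10), (15, 10)]
Unfold 2 (reflect across v@8): 4 holes -> [(0, 5), (0, 10), (15, 5), (15, 10)]
Unfold 3 (reflect across h@16): 8 holes -> [(0, 5), (0, 10), (15, 5), (15, 10), (16, 5), (16, 10), (31, 5), (31, 10)]
Unfold 4 (reflect across v@16): 16 holes -> [(0, 5), (0, 10), (0, 21), (0, 26), (15, 5), (15, 10), (15, 21), (15, 26), (16, 5), (16, 10), (16, 21), (16, 26), (31, 5), (31, 10), (31, 21), (31, 26)]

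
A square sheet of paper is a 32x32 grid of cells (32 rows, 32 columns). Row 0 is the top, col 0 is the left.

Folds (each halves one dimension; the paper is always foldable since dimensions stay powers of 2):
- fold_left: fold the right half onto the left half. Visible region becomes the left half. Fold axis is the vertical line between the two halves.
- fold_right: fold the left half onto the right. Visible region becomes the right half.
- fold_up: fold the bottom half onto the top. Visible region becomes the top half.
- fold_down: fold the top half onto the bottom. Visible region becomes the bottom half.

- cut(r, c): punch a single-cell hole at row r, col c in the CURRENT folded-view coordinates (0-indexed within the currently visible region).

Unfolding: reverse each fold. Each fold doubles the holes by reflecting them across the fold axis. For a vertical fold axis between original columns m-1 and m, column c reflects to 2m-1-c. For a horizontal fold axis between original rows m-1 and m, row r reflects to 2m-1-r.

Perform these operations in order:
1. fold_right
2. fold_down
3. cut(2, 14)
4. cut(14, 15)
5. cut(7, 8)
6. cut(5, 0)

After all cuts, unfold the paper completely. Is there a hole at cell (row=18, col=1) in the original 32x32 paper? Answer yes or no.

Op 1 fold_right: fold axis v@16; visible region now rows[0,32) x cols[16,32) = 32x16
Op 2 fold_down: fold axis h@16; visible region now rows[16,32) x cols[16,32) = 16x16
Op 3 cut(2, 14): punch at orig (18,30); cuts so far [(18, 30)]; region rows[16,32) x cols[16,32) = 16x16
Op 4 cut(14, 15): punch at orig (30,31); cuts so far [(18, 30), (30, 31)]; region rows[16,32) x cols[16,32) = 16x16
Op 5 cut(7, 8): punch at orig (23,24); cuts so far [(18, 30), (23, 24), (30, 31)]; region rows[16,32) x cols[16,32) = 16x16
Op 6 cut(5, 0): punch at orig (21,16); cuts so far [(18, 30), (21, 16), (23, 24), (30, 31)]; region rows[16,32) x cols[16,32) = 16x16
Unfold 1 (reflect across h@16): 8 holes -> [(1, 31), (8, 24), (10, 16), (13, 30), (18, 30), (21, 16), (23, 24), (30, 31)]
Unfold 2 (reflect across v@16): 16 holes -> [(1, 0), (1, 31), (8, 7), (8, 24), (10, 15), (10, 16), (13, 1), (13, 30), (18, 1), (18, 30), (21, 15), (21, 16), (23, 7), (23, 24), (30, 0), (30, 31)]
Holes: [(1, 0), (1, 31), (8, 7), (8, 24), (10, 15), (10, 16), (13, 1), (13, 30), (18, 1), (18, 30), (21, 15), (21, 16), (23, 7), (23, 24), (30, 0), (30, 31)]

Answer: yes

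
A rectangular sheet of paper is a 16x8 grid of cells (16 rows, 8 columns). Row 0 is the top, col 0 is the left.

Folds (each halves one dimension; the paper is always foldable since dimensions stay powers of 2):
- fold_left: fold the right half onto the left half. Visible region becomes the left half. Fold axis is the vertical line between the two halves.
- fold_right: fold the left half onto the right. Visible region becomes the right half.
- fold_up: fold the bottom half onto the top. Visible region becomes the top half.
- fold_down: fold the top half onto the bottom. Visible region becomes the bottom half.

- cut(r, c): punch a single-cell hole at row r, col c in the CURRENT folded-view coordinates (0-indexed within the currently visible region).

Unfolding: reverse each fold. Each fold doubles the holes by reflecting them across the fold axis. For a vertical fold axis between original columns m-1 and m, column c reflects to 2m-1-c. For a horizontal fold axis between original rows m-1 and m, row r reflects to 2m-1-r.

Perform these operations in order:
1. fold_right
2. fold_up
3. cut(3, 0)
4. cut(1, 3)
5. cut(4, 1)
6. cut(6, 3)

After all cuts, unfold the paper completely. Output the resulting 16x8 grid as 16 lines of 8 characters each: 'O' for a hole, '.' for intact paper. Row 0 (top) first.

Answer: ........
O......O
........
...OO...
..O..O..
........
O......O
........
........
O......O
........
..O..O..
...OO...
........
O......O
........

Derivation:
Op 1 fold_right: fold axis v@4; visible region now rows[0,16) x cols[4,8) = 16x4
Op 2 fold_up: fold axis h@8; visible region now rows[0,8) x cols[4,8) = 8x4
Op 3 cut(3, 0): punch at orig (3,4); cuts so far [(3, 4)]; region rows[0,8) x cols[4,8) = 8x4
Op 4 cut(1, 3): punch at orig (1,7); cuts so far [(1, 7), (3, 4)]; region rows[0,8) x cols[4,8) = 8x4
Op 5 cut(4, 1): punch at orig (4,5); cuts so far [(1, 7), (3, 4), (4, 5)]; region rows[0,8) x cols[4,8) = 8x4
Op 6 cut(6, 3): punch at orig (6,7); cuts so far [(1, 7), (3, 4), (4, 5), (6, 7)]; region rows[0,8) x cols[4,8) = 8x4
Unfold 1 (reflect across h@8): 8 holes -> [(1, 7), (3, 4), (4, 5), (6, 7), (9, 7), (11, 5), (12, 4), (14, 7)]
Unfold 2 (reflect across v@4): 16 holes -> [(1, 0), (1, 7), (3, 3), (3, 4), (4, 2), (4, 5), (6, 0), (6, 7), (9, 0), (9, 7), (11, 2), (11, 5), (12, 3), (12, 4), (14, 0), (14, 7)]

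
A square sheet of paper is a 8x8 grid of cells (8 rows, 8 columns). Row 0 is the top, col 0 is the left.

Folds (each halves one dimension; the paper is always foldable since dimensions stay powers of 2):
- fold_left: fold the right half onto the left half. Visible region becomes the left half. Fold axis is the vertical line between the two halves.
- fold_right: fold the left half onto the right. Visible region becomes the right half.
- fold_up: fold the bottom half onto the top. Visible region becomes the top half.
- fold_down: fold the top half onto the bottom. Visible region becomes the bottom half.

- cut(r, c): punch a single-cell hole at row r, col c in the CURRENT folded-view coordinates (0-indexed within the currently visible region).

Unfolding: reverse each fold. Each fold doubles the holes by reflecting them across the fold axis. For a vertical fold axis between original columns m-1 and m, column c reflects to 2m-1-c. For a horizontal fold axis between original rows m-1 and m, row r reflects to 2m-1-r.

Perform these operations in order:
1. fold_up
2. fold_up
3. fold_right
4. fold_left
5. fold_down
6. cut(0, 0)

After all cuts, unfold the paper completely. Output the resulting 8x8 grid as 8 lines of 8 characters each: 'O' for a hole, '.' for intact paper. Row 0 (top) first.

Answer: O..OO..O
O..OO..O
O..OO..O
O..OO..O
O..OO..O
O..OO..O
O..OO..O
O..OO..O

Derivation:
Op 1 fold_up: fold axis h@4; visible region now rows[0,4) x cols[0,8) = 4x8
Op 2 fold_up: fold axis h@2; visible region now rows[0,2) x cols[0,8) = 2x8
Op 3 fold_right: fold axis v@4; visible region now rows[0,2) x cols[4,8) = 2x4
Op 4 fold_left: fold axis v@6; visible region now rows[0,2) x cols[4,6) = 2x2
Op 5 fold_down: fold axis h@1; visible region now rows[1,2) x cols[4,6) = 1x2
Op 6 cut(0, 0): punch at orig (1,4); cuts so far [(1, 4)]; region rows[1,2) x cols[4,6) = 1x2
Unfold 1 (reflect across h@1): 2 holes -> [(0, 4), (1, 4)]
Unfold 2 (reflect across v@6): 4 holes -> [(0, 4), (0, 7), (1, 4), (1, 7)]
Unfold 3 (reflect across v@4): 8 holes -> [(0, 0), (0, 3), (0, 4), (0, 7), (1, 0), (1, 3), (1, 4), (1, 7)]
Unfold 4 (reflect across h@2): 16 holes -> [(0, 0), (0, 3), (0, 4), (0, 7), (1, 0), (1, 3), (1, 4), (1, 7), (2, 0), (2, 3), (2, 4), (2, 7), (3, 0), (3, 3), (3, 4), (3, 7)]
Unfold 5 (reflect across h@4): 32 holes -> [(0, 0), (0, 3), (0, 4), (0, 7), (1, 0), (1, 3), (1, 4), (1, 7), (2, 0), (2, 3), (2, 4), (2, 7), (3, 0), (3, 3), (3, 4), (3, 7), (4, 0), (4, 3), (4, 4), (4, 7), (5, 0), (5, 3), (5, 4), (5, 7), (6, 0), (6, 3), (6, 4), (6, 7), (7, 0), (7, 3), (7, 4), (7, 7)]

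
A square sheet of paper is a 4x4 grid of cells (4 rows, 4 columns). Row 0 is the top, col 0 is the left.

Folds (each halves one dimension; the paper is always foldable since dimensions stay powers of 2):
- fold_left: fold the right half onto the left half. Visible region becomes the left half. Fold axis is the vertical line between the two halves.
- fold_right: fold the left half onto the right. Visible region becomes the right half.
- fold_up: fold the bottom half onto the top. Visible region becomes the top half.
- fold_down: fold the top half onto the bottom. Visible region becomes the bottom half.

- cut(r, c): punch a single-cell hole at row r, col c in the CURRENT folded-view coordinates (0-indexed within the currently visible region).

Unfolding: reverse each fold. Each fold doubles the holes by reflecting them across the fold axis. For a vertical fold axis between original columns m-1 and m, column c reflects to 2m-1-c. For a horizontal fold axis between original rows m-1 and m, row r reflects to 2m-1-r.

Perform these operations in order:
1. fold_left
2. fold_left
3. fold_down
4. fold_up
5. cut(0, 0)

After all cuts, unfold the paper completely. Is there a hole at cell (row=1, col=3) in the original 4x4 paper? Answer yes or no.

Answer: yes

Derivation:
Op 1 fold_left: fold axis v@2; visible region now rows[0,4) x cols[0,2) = 4x2
Op 2 fold_left: fold axis v@1; visible region now rows[0,4) x cols[0,1) = 4x1
Op 3 fold_down: fold axis h@2; visible region now rows[2,4) x cols[0,1) = 2x1
Op 4 fold_up: fold axis h@3; visible region now rows[2,3) x cols[0,1) = 1x1
Op 5 cut(0, 0): punch at orig (2,0); cuts so far [(2, 0)]; region rows[2,3) x cols[0,1) = 1x1
Unfold 1 (reflect across h@3): 2 holes -> [(2, 0), (3, 0)]
Unfold 2 (reflect across h@2): 4 holes -> [(0, 0), (1, 0), (2, 0), (3, 0)]
Unfold 3 (reflect across v@1): 8 holes -> [(0, 0), (0, 1), (1, 0), (1, 1), (2, 0), (2, 1), (3, 0), (3, 1)]
Unfold 4 (reflect across v@2): 16 holes -> [(0, 0), (0, 1), (0, 2), (0, 3), (1, 0), (1, 1), (1, 2), (1, 3), (2, 0), (2, 1), (2, 2), (2, 3), (3, 0), (3, 1), (3, 2), (3, 3)]
Holes: [(0, 0), (0, 1), (0, 2), (0, 3), (1, 0), (1, 1), (1, 2), (1, 3), (2, 0), (2, 1), (2, 2), (2, 3), (3, 0), (3, 1), (3, 2), (3, 3)]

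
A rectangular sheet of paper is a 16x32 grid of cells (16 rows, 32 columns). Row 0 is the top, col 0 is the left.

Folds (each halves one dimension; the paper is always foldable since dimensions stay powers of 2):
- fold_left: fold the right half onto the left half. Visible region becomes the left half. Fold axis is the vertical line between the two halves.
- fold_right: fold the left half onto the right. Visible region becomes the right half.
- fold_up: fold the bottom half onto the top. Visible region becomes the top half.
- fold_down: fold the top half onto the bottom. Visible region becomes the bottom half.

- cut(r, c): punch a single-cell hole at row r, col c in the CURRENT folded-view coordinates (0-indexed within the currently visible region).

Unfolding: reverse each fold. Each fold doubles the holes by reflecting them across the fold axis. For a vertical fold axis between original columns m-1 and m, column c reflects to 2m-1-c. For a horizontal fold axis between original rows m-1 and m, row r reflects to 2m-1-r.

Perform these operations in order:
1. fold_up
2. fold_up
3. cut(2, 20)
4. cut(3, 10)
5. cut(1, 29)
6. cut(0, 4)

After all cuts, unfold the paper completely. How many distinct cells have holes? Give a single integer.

Op 1 fold_up: fold axis h@8; visible region now rows[0,8) x cols[0,32) = 8x32
Op 2 fold_up: fold axis h@4; visible region now rows[0,4) x cols[0,32) = 4x32
Op 3 cut(2, 20): punch at orig (2,20); cuts so far [(2, 20)]; region rows[0,4) x cols[0,32) = 4x32
Op 4 cut(3, 10): punch at orig (3,10); cuts so far [(2, 20), (3, 10)]; region rows[0,4) x cols[0,32) = 4x32
Op 5 cut(1, 29): punch at orig (1,29); cuts so far [(1, 29), (2, 20), (3, 10)]; region rows[0,4) x cols[0,32) = 4x32
Op 6 cut(0, 4): punch at orig (0,4); cuts so far [(0, 4), (1, 29), (2, 20), (3, 10)]; region rows[0,4) x cols[0,32) = 4x32
Unfold 1 (reflect across h@4): 8 holes -> [(0, 4), (1, 29), (2, 20), (3, 10), (4, 10), (5, 20), (6, 29), (7, 4)]
Unfold 2 (reflect across h@8): 16 holes -> [(0, 4), (1, 29), (2, 20), (3, 10), (4, 10), (5, 20), (6, 29), (7, 4), (8, 4), (9, 29), (10, 20), (11, 10), (12, 10), (13, 20), (14, 29), (15, 4)]

Answer: 16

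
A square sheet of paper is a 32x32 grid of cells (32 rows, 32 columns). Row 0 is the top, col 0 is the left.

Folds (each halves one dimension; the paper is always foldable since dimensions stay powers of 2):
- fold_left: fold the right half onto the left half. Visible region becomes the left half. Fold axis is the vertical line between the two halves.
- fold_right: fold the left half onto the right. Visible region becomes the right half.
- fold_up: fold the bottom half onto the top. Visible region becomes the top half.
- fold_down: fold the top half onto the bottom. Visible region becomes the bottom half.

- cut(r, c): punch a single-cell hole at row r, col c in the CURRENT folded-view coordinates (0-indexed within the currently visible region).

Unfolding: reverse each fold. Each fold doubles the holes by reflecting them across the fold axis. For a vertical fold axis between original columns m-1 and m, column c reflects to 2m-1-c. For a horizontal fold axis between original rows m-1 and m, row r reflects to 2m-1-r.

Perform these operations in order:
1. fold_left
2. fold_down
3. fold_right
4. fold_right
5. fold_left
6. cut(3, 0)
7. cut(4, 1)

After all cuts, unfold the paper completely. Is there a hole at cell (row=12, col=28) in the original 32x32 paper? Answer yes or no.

Op 1 fold_left: fold axis v@16; visible region now rows[0,32) x cols[0,16) = 32x16
Op 2 fold_down: fold axis h@16; visible region now rows[16,32) x cols[0,16) = 16x16
Op 3 fold_right: fold axis v@8; visible region now rows[16,32) x cols[8,16) = 16x8
Op 4 fold_right: fold axis v@12; visible region now rows[16,32) x cols[12,16) = 16x4
Op 5 fold_left: fold axis v@14; visible region now rows[16,32) x cols[12,14) = 16x2
Op 6 cut(3, 0): punch at orig (19,12); cuts so far [(19, 12)]; region rows[16,32) x cols[12,14) = 16x2
Op 7 cut(4, 1): punch at orig (20,13); cuts so far [(19, 12), (20, 13)]; region rows[16,32) x cols[12,14) = 16x2
Unfold 1 (reflect across v@14): 4 holes -> [(19, 12), (19, 15), (20, 13), (20, 14)]
Unfold 2 (reflect across v@12): 8 holes -> [(19, 8), (19, 11), (19, 12), (19, 15), (20, 9), (20, 10), (20, 13), (20, 14)]
Unfold 3 (reflect across v@8): 16 holes -> [(19, 0), (19, 3), (19, 4), (19, 7), (19, 8), (19, 11), (19, 12), (19, 15), (20, 1), (20, 2), (20, 5), (20, 6), (20, 9), (20, 10), (20, 13), (20, 14)]
Unfold 4 (reflect across h@16): 32 holes -> [(11, 1), (11, 2), (11, 5), (11, 6), (11, 9), (11, 10), (11, 13), (11, 14), (12, 0), (12, 3), (12, 4), (12, 7), (12, 8), (12, 11), (12, 12), (12, 15), (19, 0), (19, 3), (19, 4), (19, 7), (19, 8), (19, 11), (19, 12), (19, 15), (20, 1), (20, 2), (20, 5), (20, 6), (20, 9), (20, 10), (20, 13), (20, 14)]
Unfold 5 (reflect across v@16): 64 holes -> [(11, 1), (11, 2), (11, 5), (11, 6), (11, 9), (11, 10), (11, 13), (11, 14), (11, 17), (11, 18), (11, 21), (11, 22), (11, 25), (11, 26), (11, 29), (11, 30), (12, 0), (12, 3), (12, 4), (12, 7), (12, 8), (12, 11), (12, 12), (12, 15), (12, 16), (12, 19), (12, 20), (12, 23), (12, 24), (12, 27), (12, 28), (12, 31), (19, 0), (19, 3), (19, 4), (19, 7), (19, 8), (19, 11), (19, 12), (19, 15), (19, 16), (19, 19), (19, 20), (19, 23), (19, 24), (19, 27), (19, 28), (19, 31), (20, 1), (20, 2), (20, 5), (20, 6), (20, 9), (20, 10), (20, 13), (20, 14), (20, 17), (20, 18), (20, 21), (20, 22), (20, 25), (20, 26), (20, 29), (20, 30)]
Holes: [(11, 1), (11, 2), (11, 5), (11, 6), (11, 9), (11, 10), (11, 13), (11, 14), (11, 17), (11, 18), (11, 21), (11, 22), (11, 25), (11, 26), (11, 29), (11, 30), (12, 0), (12, 3), (12, 4), (12, 7), (12, 8), (12, 11), (12, 12), (12, 15), (12, 16), (12, 19), (12, 20), (12, 23), (12, 24), (12, 27), (12, 28), (12, 31), (19, 0), (19, 3), (19, 4), (19, 7), (19, 8), (19, 11), (19, 12), (19, 15), (19, 16), (19, 19), (19, 20), (19, 23), (19, 24), (19, 27), (19, 28), (19, 31), (20, 1), (20, 2), (20, 5), (20, 6), (20, 9), (20, 10), (20, 13), (20, 14), (20, 17), (20, 18), (20, 21), (20, 22), (20, 25), (20, 26), (20, 29), (20, 30)]

Answer: yes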